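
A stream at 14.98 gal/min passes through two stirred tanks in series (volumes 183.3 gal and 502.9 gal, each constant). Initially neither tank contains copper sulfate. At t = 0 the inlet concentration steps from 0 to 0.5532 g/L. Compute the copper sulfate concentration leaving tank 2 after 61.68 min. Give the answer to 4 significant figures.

Species balance on tank i: dCᵢ/dt = (Cᵢ₋₁ − Cᵢ)/τᵢ with τᵢ = Vᵢ/Q.
τ₁ = 183.3/14.98 = 12.2363 min; τ₂ = 502.9/14.98 = 33.5714 min.
Solving the cascade with C₁(0)=C₂(0)=0 gives C₂(t) = C_in[1 − (τ₁ e^(−t/τ₁) − τ₂ e^(−t/τ₂))/(τ₁ − τ₂)].
At t = 61.68: e^(−t/τ₁) = 0.00646900, e^(−t/τ₂) = 0.159251.
C₂ = 0.5532·[1 − (12.2363·0.00646900 − 33.5714·0.159251)/(-21.3351)] = 0.5532·0.753125 = 0.416629 g/L.

0.4166 g/L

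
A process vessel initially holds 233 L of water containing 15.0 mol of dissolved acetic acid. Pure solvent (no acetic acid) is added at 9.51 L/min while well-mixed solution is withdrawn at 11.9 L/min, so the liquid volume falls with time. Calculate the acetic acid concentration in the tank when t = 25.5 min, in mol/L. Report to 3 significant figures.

0.0193 mol/L

Total volume: dV/dt = Q_in − Q_out = -2.3900 L/min, so V(t) = 233 − 2.3900 t and V(25.5) = 172.05 L.
Species balance (pure solvent in): dm/dt = −Q_out · m/V(t).
dm/m = −Q_out dt/(V₀ − 2.3900 t); integrating gives ln(m/m₀) = −(Q_out/(Q_in−Q_out)) ln(V/V₀).
m = m₀ (V₀/V)^(Q_out/(Q_in−Q_out)) = 15.0 × (233/172.05)^(-4.9791) = 3.3144 mol.
C = m/V = 3.3144/172.05 = 0.019264 mol/L.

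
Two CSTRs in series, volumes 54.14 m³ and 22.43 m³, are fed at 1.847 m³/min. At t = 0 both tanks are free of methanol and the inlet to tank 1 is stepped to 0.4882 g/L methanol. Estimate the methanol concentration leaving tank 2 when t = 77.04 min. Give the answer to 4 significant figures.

Each tank obeys Vᵢ dCᵢ/dt = Q(Cᵢ₋₁ − Cᵢ), so τᵢ = Vᵢ/Q.
τ₁ = 54.14/1.847 = 29.3124 min; τ₂ = 22.43/1.847 = 12.1440 min.
Tank 1: C₁ = C_in(1 − e^(−t/τ₁)). Tank 2 (τ₁ ≠ τ₂): C₂ = C_in[1 − (τ₁ e^(−t/τ₁) − τ₂ e^(−t/τ₂))/(τ₁ − τ₂)].
At t = 77.04: e^(−t/τ₁) = 0.0722055, e^(−t/τ₂) = 0.00175750.
C₂ = 0.4882·[1 − (29.3124·0.0722055 − 12.1440·0.00175750)/(17.1684)] = 0.4882·0.877963 = 0.428622 g/L.

0.4286 g/L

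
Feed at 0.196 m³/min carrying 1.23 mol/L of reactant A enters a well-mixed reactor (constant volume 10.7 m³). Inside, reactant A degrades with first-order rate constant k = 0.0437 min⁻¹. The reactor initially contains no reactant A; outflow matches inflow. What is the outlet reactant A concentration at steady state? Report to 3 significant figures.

Species balance: V dC/dt = Q C_in − Q C − k V C.
At steady state: 0 = Q C_in − (Q + kV) C_ss, so C_ss = Q C_in/(Q + kV).
C_ss = 0.196·1.23/(0.196 + 0.0437·10.7) = 0.24108/0.66359 = 0.36330 mol/L.

0.363 mol/L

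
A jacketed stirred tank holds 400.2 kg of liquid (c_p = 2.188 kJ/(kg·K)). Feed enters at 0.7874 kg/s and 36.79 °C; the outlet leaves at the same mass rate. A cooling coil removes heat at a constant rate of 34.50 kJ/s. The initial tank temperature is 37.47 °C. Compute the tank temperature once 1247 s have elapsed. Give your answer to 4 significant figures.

18.55 °C

First-law balance (no shaft work): M c_p dT/dt = ṁ c_p (T_in − T) − 34.50.
τ = M/ṁ = 508.255 s; T_ss = T_in − Q̇/(ṁ c_p) = 36.79 − 34.50/(0.7874·2.188) = 16.7648 °C.
This is linear first-order; T(t) = T_ss + (T₀ − T_ss) e^(−t/τ).
T(1247) = 16.7648 + (20.7052)·e^(−1247/508.255) = 16.7648 + (20.7052)·0.0859927 = 18.5453 °C.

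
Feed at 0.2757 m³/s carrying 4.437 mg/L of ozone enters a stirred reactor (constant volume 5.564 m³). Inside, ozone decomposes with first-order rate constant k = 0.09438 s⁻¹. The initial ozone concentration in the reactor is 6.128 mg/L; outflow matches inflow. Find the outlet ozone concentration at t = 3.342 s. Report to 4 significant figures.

V dC/dt = Q(C_in − C) − k V C.
This is linear with rate a = Q/V + k = 0.143931 s⁻¹.
C_ss = Q C_in/(Q + kV) = 1.52752 mg/L; C(t) = C_ss + (C₀ − C_ss) e^(−a t).
C(3.342) = 1.52752 + (4.60048)·e^(−0.143931·3.342) = 1.52752 + (4.60048)·0.618155 = 4.37133 mg/L.

4.371 mg/L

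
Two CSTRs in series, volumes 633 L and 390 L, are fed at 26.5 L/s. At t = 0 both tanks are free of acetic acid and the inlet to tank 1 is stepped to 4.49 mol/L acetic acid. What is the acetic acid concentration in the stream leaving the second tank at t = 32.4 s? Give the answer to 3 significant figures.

2.27 mol/L

Species balance on tank i: dCᵢ/dt = (Cᵢ₋₁ − Cᵢ)/τᵢ with τᵢ = Vᵢ/Q.
τ₁ = 633/26.5 = 23.887 s; τ₂ = 390/26.5 = 14.717 s.
Tank 1: C₁ = C_in(1 − e^(−t/τ₁)). Tank 2 (τ₁ ≠ τ₂): C₂ = C_in[1 − (τ₁ e^(−t/τ₁) − τ₂ e^(−t/τ₂))/(τ₁ − τ₂)].
At t = 32.4: e^(−t/τ₁) = 0.25759, e^(−t/τ₂) = 0.11063.
C₂ = 4.49·[1 − (23.887·0.25759 − 14.717·0.11063)/(9.1698)] = 4.49·0.50656 = 2.2745 mol/L.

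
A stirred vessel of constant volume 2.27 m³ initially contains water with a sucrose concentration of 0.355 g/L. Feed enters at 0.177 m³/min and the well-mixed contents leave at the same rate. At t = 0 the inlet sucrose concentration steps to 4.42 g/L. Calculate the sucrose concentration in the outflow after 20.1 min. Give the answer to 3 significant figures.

3.57 g/L

Accumulation = in − out for the solute gives V dC/dt = Q(C_in − C).
So dC/dt = (C_in − C)/τ with τ = V/Q = 2.27/0.177 = 12.825 min.
Solution: C(t) = C_in + (C₀ − C_in) e^(−t/τ).
C(20.1) = 4.42 + (0.355 − 4.42)·e^(−20.1/12.825) = 4.42 + (-4.0650)·0.20861 = 3.5720 g/L.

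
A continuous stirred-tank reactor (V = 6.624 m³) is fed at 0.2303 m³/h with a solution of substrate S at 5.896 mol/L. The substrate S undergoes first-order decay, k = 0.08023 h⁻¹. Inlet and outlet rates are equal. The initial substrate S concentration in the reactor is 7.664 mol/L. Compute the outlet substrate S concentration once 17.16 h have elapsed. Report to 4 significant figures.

2.600 mol/L

V dC/dt = Q(C_in − C) − k V C.
dC/dt = (Q/V) C_in − (Q/V + k) C; effective rate a = Q/V + k = 0.0347675 + 0.08023 = 0.114998 h⁻¹.
C_ss = Q C_in/(Q + kV) = 1.78255 mol/L; C(t) = C_ss + (C₀ − C_ss) e^(−a t).
C(17.16) = 1.78255 + (5.88145)·e^(−0.114998·17.16) = 1.78255 + (5.88145)·0.138989 = 2.60001 mol/L.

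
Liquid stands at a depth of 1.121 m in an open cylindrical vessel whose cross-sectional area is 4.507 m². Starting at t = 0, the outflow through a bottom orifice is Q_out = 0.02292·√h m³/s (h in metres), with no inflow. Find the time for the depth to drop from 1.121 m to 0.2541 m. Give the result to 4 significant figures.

Volume balance on the tank: A dh/dt = −0.02292 √h.
Separate and integrate: 2(√h − √h₀) = −(0.02292/A) t.
t = 2A(√h₀ − √h)/0.02292 = 2·4.507·(√1.121 − √0.2541)/0.02292
  = 9.01400 × (1.05877 − 0.504083) / 0.02292 = 218.149 s.

218.1 s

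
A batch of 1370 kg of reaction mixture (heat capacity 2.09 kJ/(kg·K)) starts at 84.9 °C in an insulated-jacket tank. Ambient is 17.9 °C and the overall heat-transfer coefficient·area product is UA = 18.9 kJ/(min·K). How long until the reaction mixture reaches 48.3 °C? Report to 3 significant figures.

120 min

M c_p dT/dt = −UA(T − T_amb).
τ = M c_p/UA = 151.50 min; T_ss = T_amb = 17.900 °C.
T(t) = T_ss + (T₀ − T_ss)e^(−t/τ); set T = 48.3:
t = −τ ln[(T − T_ss)/(T₀ − T_ss)] = −151.50 · ln(0.45373) = 119.72 min.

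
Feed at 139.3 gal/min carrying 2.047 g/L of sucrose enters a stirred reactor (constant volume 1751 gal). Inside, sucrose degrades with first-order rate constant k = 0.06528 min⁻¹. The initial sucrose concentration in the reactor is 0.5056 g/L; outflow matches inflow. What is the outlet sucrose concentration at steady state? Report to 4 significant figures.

Accumulation = in − out − consumed: V dC/dt = Q C_in − Q C − k V C.
At steady state: 0 = Q C_in − (Q + kV) C_ss, so C_ss = Q C_in/(Q + kV).
C_ss = 139.3·2.047/(139.3 + 0.06528·1751) = 285.147/253.605 = 1.12437 g/L.

1.124 g/L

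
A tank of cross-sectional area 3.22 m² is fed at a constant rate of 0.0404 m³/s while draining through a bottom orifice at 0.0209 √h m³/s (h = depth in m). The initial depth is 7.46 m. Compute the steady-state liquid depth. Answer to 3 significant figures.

3.74 m

Level balance: A dh/dt = 0.0404 − 0.0209 √h. Setting dh/dt = 0:
Q_in = 0.0209 √h_ss ⇒ √h_ss = 0.0404/0.0209 = 1.9330.
h_ss = 1.9330² = 3.7365 m. (Since h₀ = 7.46 m > h_ss, the level will fall toward this value.)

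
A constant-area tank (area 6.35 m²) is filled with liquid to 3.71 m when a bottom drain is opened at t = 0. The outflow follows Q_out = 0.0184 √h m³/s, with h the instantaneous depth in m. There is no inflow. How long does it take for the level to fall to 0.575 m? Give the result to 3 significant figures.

A dh/dt = −Q_out = −0.0184 √h.
This is separable: 2 d(√h)/dt = −0.0184/A, so √h = √h₀ − (0.0184/(2A)) t.
t = 2A(√h₀ − √h)/0.0184 = 2·6.35·(√3.71 − √0.575)/0.0184
  = 12.700 × (1.9261 − 0.75829) / 0.0184 = 806.07 s.

806 s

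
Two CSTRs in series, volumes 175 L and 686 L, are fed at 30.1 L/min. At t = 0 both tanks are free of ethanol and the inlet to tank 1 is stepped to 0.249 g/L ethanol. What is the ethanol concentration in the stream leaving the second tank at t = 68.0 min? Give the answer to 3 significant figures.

Each tank obeys Vᵢ dCᵢ/dt = Q(Cᵢ₋₁ − Cᵢ), so τᵢ = Vᵢ/Q.
τ₁ = 175/30.1 = 5.8140 min; τ₂ = 686/30.1 = 22.791 min.
Tank 1: C₁ = C_in(1 − e^(−t/τ₁)). Tank 2 (τ₁ ≠ τ₂): C₂ = C_in[1 − (τ₁ e^(−t/τ₁) − τ₂ e^(−t/τ₂))/(τ₁ − τ₂)].
At t = 68.0: e^(−t/τ₁) = 8.3271e-06, e^(−t/τ₂) = 0.050607.
C₂ = 0.249·[1 − (5.8140·8.3271e-06 − 22.791·0.050607)/(-16.977)] = 0.249·0.93207 = 0.23208 g/L.

0.232 g/L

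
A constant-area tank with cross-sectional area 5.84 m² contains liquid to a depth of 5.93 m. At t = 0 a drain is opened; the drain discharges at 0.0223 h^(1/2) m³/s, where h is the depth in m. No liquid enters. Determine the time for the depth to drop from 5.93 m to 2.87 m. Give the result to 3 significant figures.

388 s

With no inflow, A dh/dt = −0.0223 √h.
∫ h^(−1/2) dh = −(0.0223/A) ∫ dt, giving 2√h = 2√h₀ − (0.0223/A) t.
t = 2A(√h₀ − √h)/0.0223 = 2·5.84·(√5.93 − √2.87)/0.0223
  = 11.680 × (2.4352 − 1.6941) / 0.0223 = 388.14 s.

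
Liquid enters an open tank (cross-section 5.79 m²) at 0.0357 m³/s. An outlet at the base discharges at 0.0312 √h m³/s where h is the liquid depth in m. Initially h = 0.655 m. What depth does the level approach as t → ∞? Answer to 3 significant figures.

A dh/dt = Q_in − 0.0312 √h. Steady state requires inflow = outflow:
Q_in = 0.0312 √h_ss ⇒ √h_ss = 0.0357/0.0312 = 1.1442.
h_ss = 1.1442² = 1.3093 m. (Since h₀ = 0.655 m < h_ss, the level will rise toward this value.)

1.31 m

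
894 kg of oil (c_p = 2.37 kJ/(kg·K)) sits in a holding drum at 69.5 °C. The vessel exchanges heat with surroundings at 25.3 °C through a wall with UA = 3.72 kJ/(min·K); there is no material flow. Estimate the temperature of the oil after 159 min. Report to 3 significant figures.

58.7 °C

Lumped-capacitance energy balance: M c_p dT/dt = UA(T_amb − T).
dT/dt = (T_ss − T)/τ with T_ss = T_amb = 25.300 °C, τ = M c_p/UA = 894·2.37/3.72 = 569.56 min.
Solution: T(t) = T_ss + (T₀ − T_ss) e^(−t/τ).
T(159) = 25.300 + (44.200)·0.75642 = 58.734 °C.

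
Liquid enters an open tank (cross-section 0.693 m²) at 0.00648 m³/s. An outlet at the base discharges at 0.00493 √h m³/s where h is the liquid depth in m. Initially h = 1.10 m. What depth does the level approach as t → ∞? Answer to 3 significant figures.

1.73 m

Unsteady balance on liquid volume: A dh/dt = Q_in − 0.00493 √h. At steady state dh/dt = 0:
Q_in = 0.00493 √h_ss ⇒ √h_ss = 0.00648/0.00493 = 1.3144.
h_ss = 1.3144² = 1.7277 m. (Since h₀ = 1.10 m < h_ss, the level will rise toward this value.)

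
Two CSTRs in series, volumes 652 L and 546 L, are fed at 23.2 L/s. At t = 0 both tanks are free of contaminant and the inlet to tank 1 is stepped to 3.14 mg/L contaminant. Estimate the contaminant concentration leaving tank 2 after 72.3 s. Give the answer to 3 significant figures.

Each tank obeys Vᵢ dCᵢ/dt = Q(Cᵢ₋₁ − Cᵢ), so τᵢ = Vᵢ/Q.
τ₁ = 652/23.2 = 28.103 s; τ₂ = 546/23.2 = 23.534 s.
Solving the cascade with C₁(0)=C₂(0)=0 gives C₂(t) = C_in[1 − (τ₁ e^(−t/τ₁) − τ₂ e^(−t/τ₂))/(τ₁ − τ₂)].
At t = 72.3: e^(−t/τ₁) = 0.076334, e^(−t/τ₂) = 0.046324.
C₂ = 3.14·[1 − (28.103·0.076334 − 23.534·0.046324)/(4.5690)] = 3.14·0.76909 = 2.4149 mg/L.

2.41 mg/L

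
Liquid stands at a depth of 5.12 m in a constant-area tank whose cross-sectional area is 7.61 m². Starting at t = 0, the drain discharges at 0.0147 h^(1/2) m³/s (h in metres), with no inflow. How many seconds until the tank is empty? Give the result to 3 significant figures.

Unsteady balance on liquid volume: A dh/dt = −0.0147 √h.
∫ h^(−1/2) dh = −(0.0147/A) ∫ dt, giving 2√h = 2√h₀ − (0.0147/A) t.
Set h = 0: 2√h₀ = (0.0147/A) t_empty ⇒ t_empty = 2A√h₀/0.0147.
t_empty = 2·7.61·√5.12/0.0147 = 15.220·2.2627/0.0147 = 2342.8 s.

2340 s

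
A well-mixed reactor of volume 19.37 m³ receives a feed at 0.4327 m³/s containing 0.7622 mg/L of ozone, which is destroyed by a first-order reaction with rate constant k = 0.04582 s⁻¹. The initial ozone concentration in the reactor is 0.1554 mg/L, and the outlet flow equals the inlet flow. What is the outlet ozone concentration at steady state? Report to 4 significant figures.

0.2498 mg/L

Accumulation = in − out − consumed: V dC/dt = Q C_in − Q C − k V C.
At steady state: 0 = Q C_in − (Q + kV) C_ss, so C_ss = Q C_in/(Q + kV).
C_ss = 0.4327·0.7622/(0.4327 + 0.04582·19.37) = 0.329804/1.32023 = 0.249807 mg/L.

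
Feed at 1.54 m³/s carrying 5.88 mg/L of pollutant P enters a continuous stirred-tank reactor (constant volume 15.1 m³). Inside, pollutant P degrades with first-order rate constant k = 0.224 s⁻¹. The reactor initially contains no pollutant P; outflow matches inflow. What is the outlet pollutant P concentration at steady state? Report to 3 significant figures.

Species balance: V dC/dt = Q C_in − Q C − k V C.
At steady state: 0 = Q C_in − (Q + kV) C_ss, so C_ss = Q C_in/(Q + kV).
C_ss = 1.54·5.88/(1.54 + 0.224·15.1) = 9.0552/4.9224 = 1.8396 mg/L.

1.84 mg/L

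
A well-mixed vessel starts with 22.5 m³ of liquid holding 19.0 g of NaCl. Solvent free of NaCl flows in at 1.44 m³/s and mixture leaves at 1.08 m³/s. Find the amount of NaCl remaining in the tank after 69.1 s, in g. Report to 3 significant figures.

2.04 g

Let m(t) be the amount of NaCl. Volume: V(t) = V₀ + (Q_in − Q_out) t = 22.5 + 0.36000 t; V(69.1) = 47.376 m³.
Solute balance: dm/dt = 0 − Q_out C = −Q_out m/V(t).
dm/m = −Q_out dt/(V₀ + 0.36000 t); integrating gives ln(m/m₀) = −(Q_out/(Q_in−Q_out)) ln(V/V₀).
m = m₀ (V₀/V)^(Q_out/(Q_in−Q_out)) = 19.0 × (22.5/47.376)^(3.0000) = 2.0353 g.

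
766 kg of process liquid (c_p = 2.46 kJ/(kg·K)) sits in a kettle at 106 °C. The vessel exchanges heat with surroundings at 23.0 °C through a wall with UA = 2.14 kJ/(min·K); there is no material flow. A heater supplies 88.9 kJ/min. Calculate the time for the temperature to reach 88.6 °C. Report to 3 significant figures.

479 min

M c_p dT/dt = −UA(T − T_amb) + Q̇.
τ = M c_p/UA = 880.54 min; T_ss = T_amb + Q̇/UA = 23.0 + 88.9/2.14 = 64.542 °C.
T(t) = T_ss + (T₀ − T_ss)e^(−t/τ); set T = 88.6:
t = −τ ln[(T − T_ss)/(T₀ − T_ss)] = −880.54 · ln(0.58030) = 479.20 min.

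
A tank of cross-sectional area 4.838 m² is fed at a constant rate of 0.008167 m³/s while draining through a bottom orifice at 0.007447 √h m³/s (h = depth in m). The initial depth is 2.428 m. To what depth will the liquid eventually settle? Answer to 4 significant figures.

1.203 m

A dh/dt = Q_in − 0.007447 √h. Steady state requires inflow = outflow:
Q_in = 0.007447 √h_ss ⇒ √h_ss = 0.008167/0.007447 = 1.09668.
h_ss = 1.09668² = 1.20271 m. (Since h₀ = 2.428 m > h_ss, the level will fall toward this value.)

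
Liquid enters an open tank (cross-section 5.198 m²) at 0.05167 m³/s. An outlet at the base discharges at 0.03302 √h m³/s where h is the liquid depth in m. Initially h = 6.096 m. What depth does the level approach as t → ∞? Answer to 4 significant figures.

2.449 m

Mass balance (ρ constant): A dh/dt = Q_in − 0.03302 √h. At steady state dh/dt = 0:
Q_in = 0.03302 √h_ss ⇒ √h_ss = 0.05167/0.03302 = 1.56481.
h_ss = 1.56481² = 2.44863 m. (Since h₀ = 6.096 m > h_ss, the level will fall toward this value.)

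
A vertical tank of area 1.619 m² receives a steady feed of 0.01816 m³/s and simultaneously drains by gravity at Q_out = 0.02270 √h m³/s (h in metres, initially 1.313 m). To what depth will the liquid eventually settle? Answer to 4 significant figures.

0.6400 m

Level balance: A dh/dt = 0.01816 − 0.02270 √h. Setting dh/dt = 0:
Q_in = 0.02270 √h_ss ⇒ √h_ss = 0.01816/0.02270 = 0.800000.
h_ss = 0.800000² = 0.640000 m. (Since h₀ = 1.313 m > h_ss, the level will fall toward this value.)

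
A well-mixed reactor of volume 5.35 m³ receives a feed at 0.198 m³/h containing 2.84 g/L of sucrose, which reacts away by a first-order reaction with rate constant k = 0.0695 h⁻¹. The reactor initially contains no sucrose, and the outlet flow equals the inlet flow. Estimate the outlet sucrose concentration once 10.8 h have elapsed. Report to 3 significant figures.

0.674 g/L

Accumulation = in − out − consumed: V dC/dt = Q C_in − Q C − k V C.
This is linear with rate a = Q/V + k = 0.10651 h⁻¹.
C_ss = Q C_in/(Q + kV) = 0.98683 g/L; C(t) = C_ss + (C₀ − C_ss) e^(−a t).
C(10.8) = 0.98683 + (-0.98683)·e^(−0.10651·10.8) = 0.98683 + (-0.98683)·0.31654 = 0.67446 g/L.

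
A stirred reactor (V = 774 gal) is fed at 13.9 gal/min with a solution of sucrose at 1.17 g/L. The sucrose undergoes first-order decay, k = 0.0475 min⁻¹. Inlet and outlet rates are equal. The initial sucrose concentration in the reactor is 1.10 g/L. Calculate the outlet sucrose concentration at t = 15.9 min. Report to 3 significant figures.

V dC/dt = Q(C_in − C) − k V C.
dC/dt = (Q/V) C_in − (Q/V + k) C; effective rate a = Q/V + k = 0.017959 + 0.0475 = 0.065459 min⁻¹.
C_ss = Q C_in/(Q + kV) = 0.32099 g/L; C(t) = C_ss + (C₀ − C_ss) e^(−a t).
C(15.9) = 0.32099 + (0.77901)·e^(−0.065459·15.9) = 0.32099 + (0.77901)·0.35317 = 0.59612 g/L.

0.596 g/L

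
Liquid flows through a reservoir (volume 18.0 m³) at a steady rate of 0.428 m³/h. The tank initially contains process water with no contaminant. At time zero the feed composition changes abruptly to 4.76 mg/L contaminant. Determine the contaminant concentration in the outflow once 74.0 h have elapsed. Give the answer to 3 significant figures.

Unsteady species balance (constant V, well mixed): V dC/dt = Q(C_in − C).
So dC/dt = (C_in − C)/τ with τ = V/Q = 18.0/0.428 = 42.056 h.
Solution: C(t) = C_in + (C₀ − C_in) e^(−t/τ).
C(74.0) = 4.76 + (0 − 4.76)·e^(−74.0/42.056) = 4.76 + (-4.7600)·0.17212 = 3.9407 mg/L.

3.94 mg/L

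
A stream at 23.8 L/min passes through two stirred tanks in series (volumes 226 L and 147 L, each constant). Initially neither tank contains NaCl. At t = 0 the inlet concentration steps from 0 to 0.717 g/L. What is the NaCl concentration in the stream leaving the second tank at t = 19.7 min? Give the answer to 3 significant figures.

Species balance on tank i: dCᵢ/dt = (Cᵢ₋₁ − Cᵢ)/τᵢ with τᵢ = Vᵢ/Q.
τ₁ = 226/23.8 = 9.4958 min; τ₂ = 147/23.8 = 6.1765 min.
Tank 1: C₁ = C_in(1 − e^(−t/τ₁)). Tank 2 (τ₁ ≠ τ₂): C₂ = C_in[1 − (τ₁ e^(−t/τ₁) − τ₂ e^(−t/τ₂))/(τ₁ − τ₂)].
At t = 19.7: e^(−t/τ₁) = 0.12561, e^(−t/τ₂) = 0.041191.
C₂ = 0.717·[1 − (9.4958·0.12561 − 6.1765·0.041191)/(3.3193)] = 0.717·0.71732 = 0.51432 g/L.

0.514 g/L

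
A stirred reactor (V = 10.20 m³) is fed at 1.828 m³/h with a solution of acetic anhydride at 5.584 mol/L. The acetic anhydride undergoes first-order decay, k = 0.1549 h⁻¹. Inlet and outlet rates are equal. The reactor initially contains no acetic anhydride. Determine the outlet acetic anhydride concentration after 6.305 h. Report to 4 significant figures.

2.631 mol/L

V dC/dt = Q(C_in − C) − k V C.
dC/dt = (Q/V) C_in − (Q/V + k) C; effective rate a = Q/V + k = 0.179216 + 0.1549 = 0.334116 h⁻¹.
C_ss = Q C_in/(Q + kV) = 2.99519 mol/L; C(t) = C_ss + (C₀ − C_ss) e^(−a t).
C(6.305) = 2.99519 + (-2.99519)·e^(−0.334116·6.305) = 2.99519 + (-2.99519)·0.121651 = 2.63082 mol/L.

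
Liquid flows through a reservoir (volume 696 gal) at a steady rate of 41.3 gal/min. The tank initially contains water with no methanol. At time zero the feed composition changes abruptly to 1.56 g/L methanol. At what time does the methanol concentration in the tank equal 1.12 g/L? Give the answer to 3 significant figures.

21.3 min

Species balance: V dC/dt = Q(C_in − C) ⇒ τ = V/Q = 16.852 min.
C(t) = C_in + (C₀ − C_in) e^(−t/τ). Set C = 1.12 and solve for t:
e^(−t/τ) = (C − C_in)/(C₀ − C_in) = (1.12 − 1.56)/(0 − 1.56) = 0.28205
t = −τ ln(…) = 16.852 × 1.2657 = 21.329 min.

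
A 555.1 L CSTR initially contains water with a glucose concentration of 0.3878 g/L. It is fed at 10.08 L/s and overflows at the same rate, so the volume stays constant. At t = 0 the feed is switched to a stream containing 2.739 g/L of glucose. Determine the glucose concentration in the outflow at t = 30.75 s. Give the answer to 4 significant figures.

Mass balance on the solute (V constant): V dC/dt = Q(C_in − C).
Time constant τ = V/Q = 555.1/10.08 = 55.0694 s.
C approaches C_in exponentially: C(t) = C_in + (C₀ − C_in) e^(−t/τ).
C(30.75) = 2.739 + (0.3878 − 2.739)·e^(−30.75/55.0694) = 2.739 + (-2.35120)·0.572132 = 1.39380 g/L.

1.394 g/L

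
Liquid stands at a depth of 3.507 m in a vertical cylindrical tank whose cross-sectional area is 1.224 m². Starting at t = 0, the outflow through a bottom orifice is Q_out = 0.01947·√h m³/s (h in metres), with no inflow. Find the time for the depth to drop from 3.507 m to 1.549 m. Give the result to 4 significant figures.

Unsteady balance on liquid volume: A dh/dt = −0.01947 √h.
This is separable: 2 d(√h)/dt = −0.01947/A, so √h = √h₀ − (0.01947/(2A)) t.
t = 2A(√h₀ − √h)/0.01947 = 2·1.224·(√3.507 − √1.549)/0.01947
  = 2.44800 × (1.87270 − 1.24459) / 0.01947 = 78.9735 s.

78.97 s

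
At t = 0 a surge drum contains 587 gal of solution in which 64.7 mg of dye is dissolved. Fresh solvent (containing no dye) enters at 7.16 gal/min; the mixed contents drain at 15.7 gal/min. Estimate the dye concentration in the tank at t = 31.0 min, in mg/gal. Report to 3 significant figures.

0.0667 mg/gal

Let m(t) be the amount of dye. Volume: V(t) = V₀ + (Q_in − Q_out) t = 587 − 8.5400 t; V(31.0) = 322.26 gal.
No dye enters, so dm/dt = −Q_out · (m/V).
Separate: dm/m = −Q_out dt/V(t) ⇒ ln(m/m₀) = −(Q_out/(Q_in−Q_out)) ln(V/V₀).
m = m₀ (V₀/V)^(Q_out/(Q_in−Q_out)) = 64.7 × (587/322.26)^(-1.8384) = 21.484 mg.
C = m/V = 21.484/322.26 = 0.066668 mg/gal.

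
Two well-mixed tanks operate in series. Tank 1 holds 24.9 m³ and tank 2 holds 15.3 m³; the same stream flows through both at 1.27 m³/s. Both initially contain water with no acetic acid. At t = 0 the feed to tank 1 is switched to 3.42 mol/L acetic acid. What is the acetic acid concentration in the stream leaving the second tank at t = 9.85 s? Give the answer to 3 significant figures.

0.459 mol/L

Species balance on tank i: dCᵢ/dt = (Cᵢ₋₁ − Cᵢ)/τᵢ with τᵢ = Vᵢ/Q.
τ₁ = 24.9/1.27 = 19.606 s; τ₂ = 15.3/1.27 = 12.047 s.
Tank 1: C₁ = C_in(1 − e^(−t/τ₁)). Tank 2 (τ₁ ≠ τ₂): C₂ = C_in[1 − (τ₁ e^(−t/τ₁) − τ₂ e^(−t/τ₂))/(τ₁ − τ₂)].
At t = 9.85: e^(−t/τ₁) = 0.60508, e^(−t/τ₂) = 0.44148.
C₂ = 3.42·[1 − (19.606·0.60508 − 12.047·0.44148)/(7.5591)] = 3.42·0.13418 = 0.45890 mol/L.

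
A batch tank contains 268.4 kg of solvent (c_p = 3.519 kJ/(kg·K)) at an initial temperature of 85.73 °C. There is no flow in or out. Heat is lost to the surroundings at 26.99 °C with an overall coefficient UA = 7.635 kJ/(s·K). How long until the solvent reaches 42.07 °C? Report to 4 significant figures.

168.2 s

Unsteady energy balance on the tank contents: M c_p dT/dt = −UA(T − T_amb).
τ = M c_p/UA = 123.707 s; T_ss = T_amb = 26.9900 °C.
T(t) = T_ss + (T₀ − T_ss)e^(−t/τ); set T = 42.07:
t = −τ ln[(T − T_ss)/(T₀ − T_ss)] = −123.707 · ln(0.256725) = 168.210 s.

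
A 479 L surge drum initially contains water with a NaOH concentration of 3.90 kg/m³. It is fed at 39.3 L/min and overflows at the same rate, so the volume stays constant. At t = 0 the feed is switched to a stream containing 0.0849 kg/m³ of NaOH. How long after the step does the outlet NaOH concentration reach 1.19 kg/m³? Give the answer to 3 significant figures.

Species balance: V dC/dt = Q(C_in − C) ⇒ τ = V/Q = 12.188 min.
C(t) = C_in + (C₀ − C_in) e^(−t/τ). Set C = 1.19 and solve for t:
e^(−t/τ) = (C − C_in)/(C₀ − C_in) = (1.19 − 0.0849)/(3.90 − 0.0849) = 0.28966
t = −τ ln(…) = 12.188 × 1.2390 = 15.102 min.

15.1 min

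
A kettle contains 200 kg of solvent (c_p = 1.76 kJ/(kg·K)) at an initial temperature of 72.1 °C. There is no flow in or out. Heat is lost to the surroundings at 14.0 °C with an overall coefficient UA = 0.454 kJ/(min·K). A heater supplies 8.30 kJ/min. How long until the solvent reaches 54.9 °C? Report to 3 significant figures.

Lumped-capacitance energy balance: M c_p dT/dt = UA(T_amb − T) + Q̇.
τ = M c_p/UA = 775.33 min; T_ss = T_amb + Q̇/UA = 14.0 + 8.30/0.454 = 32.282 °C.
T(t) = T_ss + (T₀ − T_ss)e^(−t/τ); set T = 54.9:
t = −τ ln[(T − T_ss)/(T₀ − T_ss)] = −775.33 · ln(0.56804) = 438.51 min.

439 min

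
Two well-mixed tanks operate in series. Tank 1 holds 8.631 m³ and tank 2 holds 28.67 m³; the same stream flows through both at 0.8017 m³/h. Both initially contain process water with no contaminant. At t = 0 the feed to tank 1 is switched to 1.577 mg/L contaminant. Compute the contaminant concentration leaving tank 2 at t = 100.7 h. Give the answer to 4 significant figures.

1.442 mg/L

Species balance on tank i: dCᵢ/dt = (Cᵢ₋₁ − Cᵢ)/τᵢ with τᵢ = Vᵢ/Q.
τ₁ = 8.631/0.8017 = 10.7659 h; τ₂ = 28.67/0.8017 = 35.7615 h.
Tank 1: C₁ = C_in(1 − e^(−t/τ₁)). Tank 2 (τ₁ ≠ τ₂): C₂ = C_in[1 − (τ₁ e^(−t/τ₁) − τ₂ e^(−t/τ₂))/(τ₁ − τ₂)].
At t = 100.7: e^(−t/τ₁) = 8.66502e-05, e^(−t/τ₂) = 0.0598522.
C₂ = 1.577·[1 − (10.7659·8.66502e-05 − 35.7615·0.0598522)/(-24.9956)] = 1.577·0.914406 = 1.44202 mg/L.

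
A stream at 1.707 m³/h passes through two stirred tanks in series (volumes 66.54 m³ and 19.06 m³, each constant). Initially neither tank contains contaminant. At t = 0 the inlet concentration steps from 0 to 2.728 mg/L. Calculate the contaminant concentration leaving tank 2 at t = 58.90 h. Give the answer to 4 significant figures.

1.890 mg/L

Species balance on tank i: dCᵢ/dt = (Cᵢ₋₁ − Cᵢ)/τᵢ with τᵢ = Vᵢ/Q.
τ₁ = 66.54/1.707 = 38.9807 h; τ₂ = 19.06/1.707 = 11.1658 h.
Solving the cascade with C₁(0)=C₂(0)=0 gives C₂(t) = C_in[1 − (τ₁ e^(−t/τ₁) − τ₂ e^(−t/τ₂))/(τ₁ − τ₂)].
At t = 58.90: e^(−t/τ₁) = 0.220688, e^(−t/τ₂) = 0.00511774.
C₂ = 2.728·[1 − (38.9807·0.220688 − 11.1658·0.00511774)/(27.8149)] = 2.728·0.692775 = 1.88989 mg/L.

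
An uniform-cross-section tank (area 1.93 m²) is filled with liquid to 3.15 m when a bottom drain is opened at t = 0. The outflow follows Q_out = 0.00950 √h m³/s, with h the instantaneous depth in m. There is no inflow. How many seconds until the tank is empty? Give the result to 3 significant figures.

With no inflow, A dh/dt = −0.00950 √h.
This is separable: 2 d(√h)/dt = −0.00950/A, so √h = √h₀ − (0.00950/(2A)) t.
Tank is empty when √h = 0: t_empty = 2A√h₀/0.00950.
t_empty = 2·1.93·√3.15/0.00950 = 3.8600·1.7748/0.00950 = 721.14 s.

721 s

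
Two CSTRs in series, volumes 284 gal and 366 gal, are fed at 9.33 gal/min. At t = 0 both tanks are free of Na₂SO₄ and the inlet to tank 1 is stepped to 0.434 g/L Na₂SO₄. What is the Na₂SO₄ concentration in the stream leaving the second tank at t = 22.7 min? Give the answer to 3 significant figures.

Each tank obeys Vᵢ dCᵢ/dt = Q(Cᵢ₋₁ − Cᵢ), so τᵢ = Vᵢ/Q.
τ₁ = 284/9.33 = 30.439 min; τ₂ = 366/9.33 = 39.228 min.
Tank 1: C₁ = C_in(1 − e^(−t/τ₁)). Tank 2 (τ₁ ≠ τ₂): C₂ = C_in[1 − (τ₁ e^(−t/τ₁) − τ₂ e^(−t/τ₂))/(τ₁ − τ₂)].
At t = 22.7: e^(−t/τ₁) = 0.47438, e^(−t/τ₂) = 0.56065.
C₂ = 0.434·[1 − (30.439·0.47438 − 39.228·0.56065)/(-8.7889)] = 0.434·0.14058 = 0.061012 g/L.

0.0610 g/L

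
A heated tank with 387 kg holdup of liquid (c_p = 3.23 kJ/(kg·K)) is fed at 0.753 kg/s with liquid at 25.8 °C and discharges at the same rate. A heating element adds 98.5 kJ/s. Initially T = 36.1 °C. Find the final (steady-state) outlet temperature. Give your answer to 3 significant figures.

Unsteady energy balance on the tank contents: M c_p dT/dt = ṁ c_p (T_in − T) + 98.5.
At steady state dT/dt = 0 ⇒ T_ss = T_in + Q̇/(ṁ c_p) = 25.8 + 98.5/(0.753·3.23) = 66.298 °C.

66.3 °C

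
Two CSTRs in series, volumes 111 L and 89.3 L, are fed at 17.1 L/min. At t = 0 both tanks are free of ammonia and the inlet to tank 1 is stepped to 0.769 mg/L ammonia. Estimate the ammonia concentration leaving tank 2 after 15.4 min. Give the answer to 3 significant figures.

0.568 mg/L

Time constants: τᵢ = Vᵢ/Q for each well-mixed tank.
τ₁ = 111/17.1 = 6.4912 min; τ₂ = 89.3/17.1 = 5.2222 min.
Solving the cascade with C₁(0)=C₂(0)=0 gives C₂(t) = C_in[1 − (τ₁ e^(−t/τ₁) − τ₂ e^(−t/τ₂))/(τ₁ − τ₂)].
At t = 15.4: e^(−t/τ₁) = 0.093254, e^(−t/τ₂) = 0.052395.
C₂ = 0.769·[1 − (6.4912·0.093254 − 5.2222·0.052395)/(1.2690)] = 0.769·0.73861 = 0.56799 mg/L.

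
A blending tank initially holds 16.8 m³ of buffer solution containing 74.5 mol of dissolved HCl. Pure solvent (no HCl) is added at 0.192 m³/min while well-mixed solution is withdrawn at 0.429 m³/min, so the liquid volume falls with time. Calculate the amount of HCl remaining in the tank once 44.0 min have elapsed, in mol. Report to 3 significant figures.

Let m(t) be the amount of HCl. Volume: V(t) = V₀ + (Q_in − Q_out) t = 16.8 − 0.23700 t; V(44.0) = 6.3720 m³.
No HCl enters, so dm/dt = −Q_out · (m/V).
Separate: dm/m = −Q_out dt/V(t) ⇒ ln(m/m₀) = −(Q_out/(Q_in−Q_out)) ln(V/V₀).
m = m₀ (V₀/V)^(Q_out/(Q_in−Q_out)) = 74.5 × (16.8/6.3720)^(-1.8101) = 12.883 mol.

12.9 mol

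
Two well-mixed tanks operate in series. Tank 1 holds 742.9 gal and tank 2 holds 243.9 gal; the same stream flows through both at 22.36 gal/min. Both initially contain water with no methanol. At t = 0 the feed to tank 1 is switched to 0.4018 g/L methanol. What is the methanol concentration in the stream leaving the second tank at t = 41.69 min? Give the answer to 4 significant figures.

0.2355 g/L

Each tank obeys Vᵢ dCᵢ/dt = Q(Cᵢ₋₁ − Cᵢ), so τᵢ = Vᵢ/Q.
τ₁ = 742.9/22.36 = 33.2245 min; τ₂ = 243.9/22.36 = 10.9079 min.
Solving the cascade with C₁(0)=C₂(0)=0 gives C₂(t) = C_in[1 − (τ₁ e^(−t/τ₁) − τ₂ e^(−t/τ₂))/(τ₁ − τ₂)].
At t = 41.69: e^(−t/τ₁) = 0.285134, e^(−t/τ₂) = 0.0218838.
C₂ = 0.4018·[1 − (33.2245·0.285134 − 10.9079·0.0218838)/(22.3166)] = 0.4018·0.586195 = 0.235533 g/L.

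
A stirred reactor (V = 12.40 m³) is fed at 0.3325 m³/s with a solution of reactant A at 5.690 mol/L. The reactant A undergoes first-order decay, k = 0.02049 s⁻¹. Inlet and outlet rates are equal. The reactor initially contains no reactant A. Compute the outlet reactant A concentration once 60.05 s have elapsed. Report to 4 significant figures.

Species balance: V dC/dt = Q C_in − Q C − k V C.
This is linear with rate a = Q/V + k = 0.0473045 s⁻¹.
C_ss = Q C_in/(Q + kV) = 3.22537 mol/L; C(t) = C_ss + (C₀ − C_ss) e^(−a t).
C(60.05) = 3.22537 + (-3.22537)·e^(−0.0473045·60.05) = 3.22537 + (-3.22537)·0.0583885 = 3.03705 mol/L.

3.037 mol/L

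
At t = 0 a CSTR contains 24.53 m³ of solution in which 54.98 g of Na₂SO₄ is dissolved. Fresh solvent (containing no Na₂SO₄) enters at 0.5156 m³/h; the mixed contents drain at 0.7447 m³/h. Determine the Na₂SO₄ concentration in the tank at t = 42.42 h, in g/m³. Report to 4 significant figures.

0.7201 g/m³

Total volume: dV/dt = Q_in − Q_out = -0.229100 m³/h, so V(t) = 24.53 − 0.229100 t and V(42.42) = 14.8116 m³.
Solute balance: dm/dt = 0 − Q_out C = −Q_out m/V(t).
dm/m = −Q_out dt/(V₀ − 0.229100 t); integrating gives ln(m/m₀) = −(Q_out/(Q_in−Q_out)) ln(V/V₀).
m = m₀ (V₀/V)^(Q_out/(Q_in−Q_out)) = 54.98 × (24.53/14.8116)^(-3.25055) = 10.6665 g.
C = m/V = 10.6665/14.8116 = 0.720147 g/m³.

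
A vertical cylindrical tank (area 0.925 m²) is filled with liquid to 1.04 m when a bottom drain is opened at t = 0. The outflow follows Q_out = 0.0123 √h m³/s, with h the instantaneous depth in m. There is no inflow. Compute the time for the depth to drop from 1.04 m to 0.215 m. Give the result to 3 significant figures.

Accumulation of liquid (constant cross-section A): A dh/dt = −0.0123 √h.
This is separable: 2 d(√h)/dt = −0.0123/A, so √h = √h₀ − (0.0123/(2A)) t.
t = 2A(√h₀ − √h)/0.0123 = 2·0.925·(√1.04 − √0.215)/0.0123
  = 1.8500 × (1.0198 − 0.46368) / 0.0123 = 83.645 s.

83.6 s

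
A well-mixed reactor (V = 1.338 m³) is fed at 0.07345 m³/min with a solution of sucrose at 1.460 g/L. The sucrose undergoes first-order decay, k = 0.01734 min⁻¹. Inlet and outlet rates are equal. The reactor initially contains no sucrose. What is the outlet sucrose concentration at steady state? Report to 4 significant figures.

Species balance: V dC/dt = Q C_in − Q C − k V C.
At steady state: 0 = Q C_in − (Q + kV) C_ss, so C_ss = Q C_in/(Q + kV).
C_ss = 0.07345·1.460/(0.07345 + 0.01734·1.338) = 0.107237/0.0966509 = 1.10953 g/L.

1.110 g/L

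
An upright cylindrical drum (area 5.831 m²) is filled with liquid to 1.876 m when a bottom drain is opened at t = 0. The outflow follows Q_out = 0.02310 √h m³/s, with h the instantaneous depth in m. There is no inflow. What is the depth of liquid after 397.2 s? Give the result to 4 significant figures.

Volume balance on the tank: A dh/dt = −0.02310 √h.
Separate and integrate: 2(√h − √h₀) = −(0.02310/A) t.
√h = √1.876 − 0.02310·397.2/(2·5.831) = 1.36967 − 0.786771 = 0.582901.
h = 0.582901² = 0.339773 m.

0.3398 m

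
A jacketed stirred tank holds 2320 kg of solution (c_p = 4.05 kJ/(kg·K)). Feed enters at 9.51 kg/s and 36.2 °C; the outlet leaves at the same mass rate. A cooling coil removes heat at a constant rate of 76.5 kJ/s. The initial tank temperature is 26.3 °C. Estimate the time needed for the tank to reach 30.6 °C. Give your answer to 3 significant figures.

191 s

M c_p dT/dt = ṁ c_p (T_in − T) − Q̇.
τ = M/ṁ = 243.95 s; T_ss = T_in − Q̇/(ṁ c_p) = 34.214 °C.
T(t) = T_ss + (T₀ − T_ss) e^(−t/τ). Set T = 30.6:
e^(−t/τ) = (30.6 − 34.214)/(26.3 − 34.214) = 0.45664
t = −243.95 · ln(0.45664) = 191.22 s.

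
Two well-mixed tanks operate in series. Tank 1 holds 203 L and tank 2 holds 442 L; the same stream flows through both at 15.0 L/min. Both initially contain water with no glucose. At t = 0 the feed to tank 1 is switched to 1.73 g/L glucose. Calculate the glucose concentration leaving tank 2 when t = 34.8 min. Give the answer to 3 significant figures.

0.860 g/L

Time constants: τᵢ = Vᵢ/Q for each well-mixed tank.
τ₁ = 203/15.0 = 13.533 min; τ₂ = 442/15.0 = 29.467 min.
Solving the cascade with C₁(0)=C₂(0)=0 gives C₂(t) = C_in[1 − (τ₁ e^(−t/τ₁) − τ₂ e^(−t/τ₂))/(τ₁ − τ₂)].
At t = 34.8: e^(−t/τ₁) = 0.076426, e^(−t/τ₂) = 0.30697.
C₂ = 1.73·[1 − (13.533·0.076426 − 29.467·0.30697)/(-15.933)] = 1.73·0.49721 = 0.86017 g/L.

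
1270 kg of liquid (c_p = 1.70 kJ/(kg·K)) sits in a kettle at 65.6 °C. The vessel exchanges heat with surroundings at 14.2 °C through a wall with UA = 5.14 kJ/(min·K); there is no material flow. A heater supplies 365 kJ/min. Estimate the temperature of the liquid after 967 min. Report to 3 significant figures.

Lumped-capacitance energy balance: M c_p dT/dt = UA(T_amb − T) + Q̇.
dT/dt = (T_ss − T)/τ with T_ss = T_amb + Q̇/UA = 14.2 + 365/5.14 = 85.212 °C, τ = M c_p/UA = 1270·1.70/5.14 = 420.04 min.
This is linear first-order; T(t) = T_ss + (T₀ − T_ss) e^(−t/τ).
T(967) = 85.212 + (-19.612)·0.10004 = 83.250 °C.

83.2 °C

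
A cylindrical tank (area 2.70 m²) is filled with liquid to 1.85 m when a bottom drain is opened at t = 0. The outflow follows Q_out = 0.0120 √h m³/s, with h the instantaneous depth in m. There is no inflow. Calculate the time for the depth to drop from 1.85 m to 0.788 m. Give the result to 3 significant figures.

213 s

With no inflow, A dh/dt = −0.0120 √h.
∫ h^(−1/2) dh = −(0.0120/A) ∫ dt, giving 2√h = 2√h₀ − (0.0120/A) t.
t = 2A(√h₀ − √h)/0.0120 = 2·2.70·(√1.85 − √0.788)/0.0120
  = 5.4000 × (1.3601 − 0.88769) / 0.0120 = 212.60 s.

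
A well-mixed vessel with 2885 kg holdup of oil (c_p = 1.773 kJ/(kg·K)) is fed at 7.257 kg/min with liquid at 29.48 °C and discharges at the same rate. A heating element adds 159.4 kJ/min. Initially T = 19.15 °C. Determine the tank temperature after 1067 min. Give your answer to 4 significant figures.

40.32 °C

M c_p dT/dt = ṁ c_p (T_in − T) + Q̇.
τ = M/ṁ = 397.547 min; T_ss = T_in + Q̇/(ṁ c_p) = 29.48 + 159.4/(7.257·1.773) = 41.8686 °C.
Solution: T(t) = T_ss + (T₀ − T_ss) e^(−t/τ).
T(1067) = 41.8686 + (-22.7186)·e^(−1067/397.547) = 41.8686 + (-22.7186)·0.0682923 = 40.3171 °C.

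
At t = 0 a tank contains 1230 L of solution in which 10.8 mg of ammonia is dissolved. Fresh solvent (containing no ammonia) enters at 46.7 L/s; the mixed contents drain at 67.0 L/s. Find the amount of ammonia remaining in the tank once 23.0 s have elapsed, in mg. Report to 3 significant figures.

2.23 mg

Let m(t) be the amount of ammonia. Volume: V(t) = V₀ + (Q_in − Q_out) t = 1230 − 20.300 t; V(23.0) = 763.10 L.
No ammonia enters, so dm/dt = −Q_out · (m/V).
Separate: dm/m = −Q_out dt/V(t) ⇒ ln(m/m₀) = −(Q_out/(Q_in−Q_out)) ln(V/V₀).
m = m₀ (V₀/V)^(Q_out/(Q_in−Q_out)) = 10.8 × (1230/763.10)^(-3.3005) = 2.2344 mg.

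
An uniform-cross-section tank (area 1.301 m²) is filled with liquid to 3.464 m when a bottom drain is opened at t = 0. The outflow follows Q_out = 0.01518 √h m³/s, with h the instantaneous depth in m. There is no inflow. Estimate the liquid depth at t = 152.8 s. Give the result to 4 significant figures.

With no inflow, A dh/dt = −0.01518 √h.
∫ h^(−1/2) dh = −(0.01518/A) ∫ dt, giving 2√h = 2√h₀ − (0.01518/A) t.
√h = √3.464 − 0.01518·152.8/(2·1.301) = 1.86118 − 0.891431 = 0.969751.
h = 0.969751² = 0.940417 m.

0.9404 m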